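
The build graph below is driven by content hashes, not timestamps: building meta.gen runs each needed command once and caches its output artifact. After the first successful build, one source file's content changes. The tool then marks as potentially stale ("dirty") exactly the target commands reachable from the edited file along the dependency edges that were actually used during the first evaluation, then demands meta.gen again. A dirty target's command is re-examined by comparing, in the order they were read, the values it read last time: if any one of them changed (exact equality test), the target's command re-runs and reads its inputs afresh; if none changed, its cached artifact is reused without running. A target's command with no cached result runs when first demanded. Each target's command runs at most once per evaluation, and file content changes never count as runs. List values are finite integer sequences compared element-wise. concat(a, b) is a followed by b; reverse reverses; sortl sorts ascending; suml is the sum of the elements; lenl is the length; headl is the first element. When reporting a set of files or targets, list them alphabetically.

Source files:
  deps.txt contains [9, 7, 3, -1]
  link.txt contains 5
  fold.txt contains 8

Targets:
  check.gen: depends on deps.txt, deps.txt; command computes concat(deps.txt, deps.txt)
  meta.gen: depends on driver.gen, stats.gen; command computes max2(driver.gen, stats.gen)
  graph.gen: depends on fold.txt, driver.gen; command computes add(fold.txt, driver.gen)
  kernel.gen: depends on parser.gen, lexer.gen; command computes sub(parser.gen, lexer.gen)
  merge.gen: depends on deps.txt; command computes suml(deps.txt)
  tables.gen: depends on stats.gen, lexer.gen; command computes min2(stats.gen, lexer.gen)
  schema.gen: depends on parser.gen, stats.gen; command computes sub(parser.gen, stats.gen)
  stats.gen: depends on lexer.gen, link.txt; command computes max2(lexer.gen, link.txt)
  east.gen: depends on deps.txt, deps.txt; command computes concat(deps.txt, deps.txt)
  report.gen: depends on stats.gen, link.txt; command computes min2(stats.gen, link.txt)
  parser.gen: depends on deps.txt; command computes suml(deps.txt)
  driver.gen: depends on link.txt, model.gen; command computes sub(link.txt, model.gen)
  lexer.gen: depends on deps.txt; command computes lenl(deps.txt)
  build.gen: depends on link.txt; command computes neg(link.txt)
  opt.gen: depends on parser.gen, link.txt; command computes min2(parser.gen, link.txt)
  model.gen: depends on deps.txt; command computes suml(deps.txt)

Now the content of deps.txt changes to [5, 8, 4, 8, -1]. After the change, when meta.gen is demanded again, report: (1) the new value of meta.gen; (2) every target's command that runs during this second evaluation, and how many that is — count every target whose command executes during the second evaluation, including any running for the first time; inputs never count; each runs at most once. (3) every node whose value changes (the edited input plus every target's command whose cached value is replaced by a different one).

meta.gen now evaluates to 5.
Run set: driver.gen, lexer.gen, meta.gen, model.gen, stats.gen (5 run).
Changed values: deps.txt, driver.gen, lexer.gen, model.gen.

Initial pass — values computed on the first demand:
  lexer.gen = lenl([9, 7, 3, -1]) = 4
  model.gen = suml([9, 7, 3, -1]) = 18
  driver.gen = sub(5, 18) = -13
  stats.gen = max2(4, 5) = 5
  meta.gen = max2(-13, 5) = 5

Second demand — change propagation:
  lexer.gen: re-runs because deps.txt [9, 7, 3, -1]->[5, 8, 4, 8, -1]; new result 5.
  model.gen: re-runs because deps.txt [9, 7, 3, -1]->[5, 8, 4, 8, -1]; new result 24.
  driver.gen: re-runs because model.gen 18->24; new result -19.
  stats.gen: re-runs because lexer.gen 4->5; new result 5 (unchanged).
  meta.gen: re-runs because driver.gen -13->-19; new result 5 (unchanged).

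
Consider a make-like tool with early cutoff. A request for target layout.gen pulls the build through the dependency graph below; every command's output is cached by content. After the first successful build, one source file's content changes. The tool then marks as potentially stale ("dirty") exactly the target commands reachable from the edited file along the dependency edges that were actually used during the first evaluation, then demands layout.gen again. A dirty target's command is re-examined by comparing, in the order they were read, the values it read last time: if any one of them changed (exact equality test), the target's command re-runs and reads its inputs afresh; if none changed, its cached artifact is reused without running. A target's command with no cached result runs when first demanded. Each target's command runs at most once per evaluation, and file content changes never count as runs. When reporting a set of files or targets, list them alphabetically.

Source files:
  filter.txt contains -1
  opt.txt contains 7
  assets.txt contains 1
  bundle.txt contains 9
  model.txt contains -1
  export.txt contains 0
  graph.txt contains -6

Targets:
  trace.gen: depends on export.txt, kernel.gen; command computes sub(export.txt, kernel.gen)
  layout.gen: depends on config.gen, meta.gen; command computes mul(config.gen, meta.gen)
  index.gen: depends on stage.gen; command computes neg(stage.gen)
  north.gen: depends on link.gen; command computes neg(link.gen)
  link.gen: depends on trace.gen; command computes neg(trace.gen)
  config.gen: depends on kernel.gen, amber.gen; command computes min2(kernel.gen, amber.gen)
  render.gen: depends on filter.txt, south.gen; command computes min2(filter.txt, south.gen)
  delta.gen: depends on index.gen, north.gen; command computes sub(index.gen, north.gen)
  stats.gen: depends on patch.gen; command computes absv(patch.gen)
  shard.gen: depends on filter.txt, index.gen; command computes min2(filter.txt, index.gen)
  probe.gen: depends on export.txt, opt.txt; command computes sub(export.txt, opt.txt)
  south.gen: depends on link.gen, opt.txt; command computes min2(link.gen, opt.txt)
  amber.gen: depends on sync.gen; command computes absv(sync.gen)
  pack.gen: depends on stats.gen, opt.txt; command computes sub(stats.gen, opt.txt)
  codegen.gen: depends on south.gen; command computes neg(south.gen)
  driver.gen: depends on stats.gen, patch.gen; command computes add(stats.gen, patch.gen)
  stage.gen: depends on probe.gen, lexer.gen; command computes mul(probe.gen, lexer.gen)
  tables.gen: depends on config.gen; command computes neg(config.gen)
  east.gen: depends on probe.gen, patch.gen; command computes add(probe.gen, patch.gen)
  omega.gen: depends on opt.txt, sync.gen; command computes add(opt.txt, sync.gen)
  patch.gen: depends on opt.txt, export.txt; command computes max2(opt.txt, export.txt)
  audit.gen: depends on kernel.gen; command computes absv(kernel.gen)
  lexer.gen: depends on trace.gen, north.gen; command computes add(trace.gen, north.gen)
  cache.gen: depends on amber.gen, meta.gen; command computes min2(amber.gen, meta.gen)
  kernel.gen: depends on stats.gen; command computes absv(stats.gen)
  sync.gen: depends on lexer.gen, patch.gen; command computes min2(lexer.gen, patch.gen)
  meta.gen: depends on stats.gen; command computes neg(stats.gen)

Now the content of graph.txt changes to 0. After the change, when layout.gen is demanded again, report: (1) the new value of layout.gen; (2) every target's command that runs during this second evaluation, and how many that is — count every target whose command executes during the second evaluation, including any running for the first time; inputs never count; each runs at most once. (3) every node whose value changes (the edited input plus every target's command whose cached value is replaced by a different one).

Demanding layout.gen again yields -49.
0 target commands run: none.
The nodes whose values change: graph.txt.
Note the shortcut — nothing in the graph depends on graph.txt at all, so no recomputation happens.

First demand of the output computes:
  patch.gen = max2(7, 0) = 7
  stats.gen = absv(7) = 7
  kernel.gen = absv(7) = 7
  meta.gen = neg(7) = -7
  trace.gen = sub(0, 7) = -7
  link.gen = neg(-7) = 7
  north.gen = neg(7) = -7
  lexer.gen = add(-7, -7) = -14
  sync.gen = min2(-14, 7) = -14
  amber.gen = absv(-14) = 14
  config.gen = min2(7, 14) = 7
  layout.gen = mul(7, -7) = -49

After the edit, cleaning proceeds:
  no node depends on graph.txt at all; the second demand re-runs nothing.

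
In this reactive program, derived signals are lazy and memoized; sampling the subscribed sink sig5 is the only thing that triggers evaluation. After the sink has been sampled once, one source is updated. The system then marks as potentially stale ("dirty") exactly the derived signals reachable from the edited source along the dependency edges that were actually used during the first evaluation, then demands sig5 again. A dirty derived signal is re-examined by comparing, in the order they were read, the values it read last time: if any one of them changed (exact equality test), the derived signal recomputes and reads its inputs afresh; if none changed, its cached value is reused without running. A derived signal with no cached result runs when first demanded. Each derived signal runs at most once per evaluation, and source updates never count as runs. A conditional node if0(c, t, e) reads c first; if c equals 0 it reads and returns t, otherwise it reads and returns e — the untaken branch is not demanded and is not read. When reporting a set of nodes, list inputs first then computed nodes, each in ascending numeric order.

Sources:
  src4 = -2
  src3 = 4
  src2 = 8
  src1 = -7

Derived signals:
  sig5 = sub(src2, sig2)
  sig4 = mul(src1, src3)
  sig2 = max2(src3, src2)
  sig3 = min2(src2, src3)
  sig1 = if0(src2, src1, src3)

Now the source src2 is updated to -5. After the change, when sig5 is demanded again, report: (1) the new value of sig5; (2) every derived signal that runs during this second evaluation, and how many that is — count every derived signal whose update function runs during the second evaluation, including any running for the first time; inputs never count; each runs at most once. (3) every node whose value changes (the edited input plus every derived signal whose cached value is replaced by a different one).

First demand of the output computes:
  sig2 = max2(4, 8) = 8
  sig5 = sub(8, 8) = 0

After the edit, cleaning proceeds:
  sig2: a read changed (src2 8->-5) — executes, giving 4.
  sig5: a read changed (src2 8->-5; sig2 8->4) — executes, giving -9.

Demanding sig5 again yields -9.
2 derived signals run: sig2, sig5.
The nodes whose values change: src2, sig2, sig5.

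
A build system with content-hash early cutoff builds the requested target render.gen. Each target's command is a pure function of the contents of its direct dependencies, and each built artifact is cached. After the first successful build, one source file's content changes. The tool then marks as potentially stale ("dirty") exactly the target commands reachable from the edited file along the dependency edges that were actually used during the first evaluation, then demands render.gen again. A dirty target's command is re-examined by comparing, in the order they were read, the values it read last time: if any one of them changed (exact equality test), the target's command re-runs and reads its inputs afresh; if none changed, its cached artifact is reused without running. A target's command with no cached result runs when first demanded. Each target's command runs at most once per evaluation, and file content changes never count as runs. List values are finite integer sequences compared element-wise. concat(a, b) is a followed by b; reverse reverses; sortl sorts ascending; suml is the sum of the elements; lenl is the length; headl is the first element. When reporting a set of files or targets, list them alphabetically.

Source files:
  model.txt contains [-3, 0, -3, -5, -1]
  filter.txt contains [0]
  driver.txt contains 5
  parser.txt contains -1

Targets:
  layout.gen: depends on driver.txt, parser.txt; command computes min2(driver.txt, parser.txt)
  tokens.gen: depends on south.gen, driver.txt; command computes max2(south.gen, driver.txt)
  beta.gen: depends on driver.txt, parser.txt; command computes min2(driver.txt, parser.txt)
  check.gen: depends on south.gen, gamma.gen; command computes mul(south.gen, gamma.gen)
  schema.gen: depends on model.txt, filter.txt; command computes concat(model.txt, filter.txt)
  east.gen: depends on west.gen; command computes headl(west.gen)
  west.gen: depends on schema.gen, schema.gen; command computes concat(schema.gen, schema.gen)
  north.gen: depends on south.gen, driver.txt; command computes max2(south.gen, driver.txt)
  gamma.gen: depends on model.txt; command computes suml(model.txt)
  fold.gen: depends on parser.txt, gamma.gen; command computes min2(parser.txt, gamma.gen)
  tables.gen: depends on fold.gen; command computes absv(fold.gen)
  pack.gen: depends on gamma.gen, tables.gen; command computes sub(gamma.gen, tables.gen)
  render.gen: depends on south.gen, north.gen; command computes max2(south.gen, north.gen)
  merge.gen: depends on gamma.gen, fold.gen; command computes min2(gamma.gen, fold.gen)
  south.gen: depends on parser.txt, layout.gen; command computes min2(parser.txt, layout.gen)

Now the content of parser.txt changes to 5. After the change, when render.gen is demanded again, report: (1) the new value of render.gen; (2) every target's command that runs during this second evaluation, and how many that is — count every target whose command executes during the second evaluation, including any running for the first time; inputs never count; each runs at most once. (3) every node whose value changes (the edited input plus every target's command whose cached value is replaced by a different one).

New value of render.gen: 5.
Target commands that run: layout.gen, north.gen, render.gen, south.gen — 4 in total.
Values that change: layout.gen, parser.txt, south.gen.

First evaluation (everything demanded from the output):
  layout.gen = min2(5, -1) = -1
  south.gen = min2(-1, -1) = -1
  north.gen = max2(-1, 5) = 5
  render.gen = max2(-1, 5) = 5

Propagation after the edit:
  layout.gen: runs — parser.txt -1->5; result 5.
  south.gen: runs — parser.txt -1->5; layout.gen -1->5; result 5.
  north.gen: runs — south.gen -1->5; result 5 (same value as before).
  render.gen: runs — south.gen -1->5; result 5 (same value as before).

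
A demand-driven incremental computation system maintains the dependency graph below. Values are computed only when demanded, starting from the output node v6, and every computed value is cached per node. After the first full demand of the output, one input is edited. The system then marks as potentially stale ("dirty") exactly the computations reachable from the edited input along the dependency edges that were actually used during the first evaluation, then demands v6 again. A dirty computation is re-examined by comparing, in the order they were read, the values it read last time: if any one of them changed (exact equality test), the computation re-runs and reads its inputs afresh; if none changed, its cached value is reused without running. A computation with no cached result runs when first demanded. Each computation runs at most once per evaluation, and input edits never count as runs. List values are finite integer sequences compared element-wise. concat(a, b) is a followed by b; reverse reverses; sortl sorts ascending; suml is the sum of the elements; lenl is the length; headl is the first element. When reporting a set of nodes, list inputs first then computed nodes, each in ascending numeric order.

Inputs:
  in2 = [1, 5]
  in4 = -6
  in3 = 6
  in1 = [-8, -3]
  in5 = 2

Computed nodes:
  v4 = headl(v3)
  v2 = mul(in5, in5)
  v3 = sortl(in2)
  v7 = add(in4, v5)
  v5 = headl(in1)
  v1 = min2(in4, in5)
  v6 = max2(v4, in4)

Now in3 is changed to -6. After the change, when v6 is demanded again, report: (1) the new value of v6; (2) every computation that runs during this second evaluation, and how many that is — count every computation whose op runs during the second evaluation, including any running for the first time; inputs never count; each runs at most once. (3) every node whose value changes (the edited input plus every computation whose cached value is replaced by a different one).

New value of v6: 1.
Computations that run: none — 0 in total.
Values that change: in3.
Key observation: in3 is never demanded by the output, so the edit triggers no recomputation at all.

First evaluation (everything demanded from the output):
  v3 = sortl([1, 5]) = [1, 5]
  v4 = headl([1, 5]) = 1
  v6 = max2(1, -6) = 1

Propagation after the edit:
  in3 feeds no computation that the output demands — nothing is marked dirty and nothing runs.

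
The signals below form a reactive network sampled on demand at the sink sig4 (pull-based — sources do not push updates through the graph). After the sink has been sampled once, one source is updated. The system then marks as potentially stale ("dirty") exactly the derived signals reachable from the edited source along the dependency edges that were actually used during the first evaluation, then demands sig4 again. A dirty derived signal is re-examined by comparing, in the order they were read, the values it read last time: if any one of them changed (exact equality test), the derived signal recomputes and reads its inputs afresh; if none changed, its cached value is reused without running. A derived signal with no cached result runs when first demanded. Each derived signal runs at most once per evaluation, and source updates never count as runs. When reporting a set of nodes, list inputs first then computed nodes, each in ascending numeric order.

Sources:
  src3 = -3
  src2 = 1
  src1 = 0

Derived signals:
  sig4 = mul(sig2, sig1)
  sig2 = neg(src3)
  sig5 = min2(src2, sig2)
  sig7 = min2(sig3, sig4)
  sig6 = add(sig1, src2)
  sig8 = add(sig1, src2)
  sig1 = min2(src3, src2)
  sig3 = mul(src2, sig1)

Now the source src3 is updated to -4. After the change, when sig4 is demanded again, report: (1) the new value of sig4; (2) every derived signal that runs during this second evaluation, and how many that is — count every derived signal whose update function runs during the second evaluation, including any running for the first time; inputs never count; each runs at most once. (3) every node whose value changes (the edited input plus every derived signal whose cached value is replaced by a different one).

Initial pass — values computed on the first demand:
  sig1 = min2(-3, 1) = -3
  sig2 = neg(-3) = 3
  sig4 = mul(3, -3) = -9

Second demand — change propagation:
  sig1: re-runs because src3 -3->-4; new result -4.
  sig2: re-runs because src3 -3->-4; new result 4.
  sig4: re-runs because sig2 3->4; sig1 -3->-4; new result -16.

sig4 now evaluates to -16.
Run set: sig1, sig2, sig4 (3 run).
Changed values: src3, sig1, sig2, sig4.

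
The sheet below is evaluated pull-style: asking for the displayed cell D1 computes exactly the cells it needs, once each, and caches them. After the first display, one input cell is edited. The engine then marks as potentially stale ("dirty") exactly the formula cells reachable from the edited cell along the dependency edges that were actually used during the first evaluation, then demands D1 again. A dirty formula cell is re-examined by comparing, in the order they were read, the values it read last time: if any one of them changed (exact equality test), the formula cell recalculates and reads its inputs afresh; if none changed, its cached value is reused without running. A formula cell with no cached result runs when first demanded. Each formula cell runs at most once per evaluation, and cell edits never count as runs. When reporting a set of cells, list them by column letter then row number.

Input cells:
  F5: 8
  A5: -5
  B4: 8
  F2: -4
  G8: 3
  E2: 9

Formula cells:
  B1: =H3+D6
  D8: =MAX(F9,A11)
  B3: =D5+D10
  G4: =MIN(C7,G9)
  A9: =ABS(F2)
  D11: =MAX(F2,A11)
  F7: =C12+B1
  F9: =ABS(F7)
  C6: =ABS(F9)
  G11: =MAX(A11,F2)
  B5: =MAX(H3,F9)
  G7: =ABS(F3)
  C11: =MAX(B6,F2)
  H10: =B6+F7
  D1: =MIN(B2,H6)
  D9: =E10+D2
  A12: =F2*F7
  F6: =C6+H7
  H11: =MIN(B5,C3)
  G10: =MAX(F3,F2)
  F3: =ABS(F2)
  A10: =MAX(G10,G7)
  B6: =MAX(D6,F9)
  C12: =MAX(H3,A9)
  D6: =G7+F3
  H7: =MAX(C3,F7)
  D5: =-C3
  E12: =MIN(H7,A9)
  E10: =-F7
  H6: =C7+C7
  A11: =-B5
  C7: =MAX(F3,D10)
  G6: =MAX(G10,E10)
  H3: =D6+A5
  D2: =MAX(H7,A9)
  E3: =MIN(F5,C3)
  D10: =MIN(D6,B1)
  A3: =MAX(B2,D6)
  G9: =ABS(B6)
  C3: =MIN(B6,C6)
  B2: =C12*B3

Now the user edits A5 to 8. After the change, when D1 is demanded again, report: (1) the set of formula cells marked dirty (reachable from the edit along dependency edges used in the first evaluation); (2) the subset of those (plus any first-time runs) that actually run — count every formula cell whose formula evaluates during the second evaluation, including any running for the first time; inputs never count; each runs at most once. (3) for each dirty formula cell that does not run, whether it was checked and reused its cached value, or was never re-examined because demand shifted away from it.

The edit dirties: B1, B2, B3, B6, C3, C6, C7, C12, D1, D5, D10, F7, F9, H3, H6.
13 formula cells run: B1, B2, B3, B6, C3, C6, C12, D1, D5, D10, F7, F9, H3.
Cache hits after checking: C7, H6.
Note where the cutoff bites: C7 is checked, finds nothing changed, and keeps its cache.

First demand of the output computes:
  A9 = ABS(-4) = 4
  F3 = ABS(-4) = 4
  G7 = ABS(4) = 4
  D6 = 4 + 4 = 8
  H3 = 8 + -5 = 3
  B1 = 3 + 8 = 11
  C12 = MAX(3, 4) = 4
  D10 = MIN(8, 11) = 8
  C7 = MAX(4, 8) = 8
  F7 = 4 + 11 = 15
  F9 = ABS(15) = 15
  B6 = MAX(8, 15) = 15
  C6 = ABS(15) = 15
  C3 = MIN(15, 15) = 15
  D5 = -(15) = -15
  B3 = -15 + 8 = -7
  B2 = 4 * -7 = -28
  H6 = 8 + 8 = 16
  D1 = MIN(-28, 16) = -28

After the edit, cleaning proceeds:
  H3: a read changed (A5 -5->8) — executes, giving 16.
  B1: a read changed (H3 3->16) — executes, giving 24.
  C12: a read changed (H3 3->16) — executes, giving 16.
  D10: a read changed (B1 11->24) — executes, giving 8 — identical to its old value.
  C7: dirty, but its reads are unchanged (F3 unchanged, D10 unchanged); cached 8 stands.
  F7: a read changed (C12 4->16; B1 11->24) — executes, giving 40.
  F9: a read changed (F7 15->40) — executes, giving 40.
  B6: a read changed (F9 15->40) — executes, giving 40.
  C6: a read changed (F9 15->40) — executes, giving 40.
  C3: a read changed (B6 15->40; C6 15->40) — executes, giving 40.
  D5: a read changed (C3 15->40) — executes, giving -40.
  B3: a read changed (D5 -15->-40) — executes, giving -32.
  B2: a read changed (C12 4->16; B3 -7->-32) — executes, giving -512.
  H6: dirty, but its reads are unchanged (C7 unchanged, C7 unchanged); cached 16 stands.
  D1: a read changed (B2 -28->-512) — executes, giving -512.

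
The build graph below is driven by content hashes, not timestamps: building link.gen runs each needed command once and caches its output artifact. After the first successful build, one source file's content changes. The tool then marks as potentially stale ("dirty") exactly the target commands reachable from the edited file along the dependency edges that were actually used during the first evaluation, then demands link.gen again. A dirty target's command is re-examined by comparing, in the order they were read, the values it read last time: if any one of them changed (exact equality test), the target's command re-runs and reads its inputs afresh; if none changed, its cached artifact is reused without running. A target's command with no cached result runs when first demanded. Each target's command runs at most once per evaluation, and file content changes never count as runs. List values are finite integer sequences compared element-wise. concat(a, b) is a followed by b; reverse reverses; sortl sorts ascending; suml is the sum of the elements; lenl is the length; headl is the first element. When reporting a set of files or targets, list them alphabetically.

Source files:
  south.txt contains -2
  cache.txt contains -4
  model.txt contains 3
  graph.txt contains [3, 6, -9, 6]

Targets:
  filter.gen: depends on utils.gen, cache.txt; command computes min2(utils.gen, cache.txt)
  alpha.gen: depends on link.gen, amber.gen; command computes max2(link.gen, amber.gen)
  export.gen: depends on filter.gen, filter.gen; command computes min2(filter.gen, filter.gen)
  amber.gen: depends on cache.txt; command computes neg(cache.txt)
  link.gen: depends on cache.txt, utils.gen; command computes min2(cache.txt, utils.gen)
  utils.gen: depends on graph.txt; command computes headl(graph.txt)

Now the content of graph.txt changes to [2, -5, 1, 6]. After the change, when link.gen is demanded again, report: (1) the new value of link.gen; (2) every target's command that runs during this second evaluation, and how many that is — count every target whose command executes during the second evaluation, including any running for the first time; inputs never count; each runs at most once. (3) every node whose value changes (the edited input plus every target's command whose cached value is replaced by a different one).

link.gen now evaluates to -4.
Run set: link.gen, utils.gen (2 run).
Changed values: graph.txt, utils.gen.

Initial pass — values computed on the first demand:
  utils.gen = headl([3, 6, -9, 6]) = 3
  link.gen = min2(-4, 3) = -4

Second demand — change propagation:
  utils.gen: re-runs because graph.txt [3, 6, -9, 6]->[2, -5, 1, 6]; new result 2.
  link.gen: re-runs because utils.gen 3->2; new result -4 (unchanged).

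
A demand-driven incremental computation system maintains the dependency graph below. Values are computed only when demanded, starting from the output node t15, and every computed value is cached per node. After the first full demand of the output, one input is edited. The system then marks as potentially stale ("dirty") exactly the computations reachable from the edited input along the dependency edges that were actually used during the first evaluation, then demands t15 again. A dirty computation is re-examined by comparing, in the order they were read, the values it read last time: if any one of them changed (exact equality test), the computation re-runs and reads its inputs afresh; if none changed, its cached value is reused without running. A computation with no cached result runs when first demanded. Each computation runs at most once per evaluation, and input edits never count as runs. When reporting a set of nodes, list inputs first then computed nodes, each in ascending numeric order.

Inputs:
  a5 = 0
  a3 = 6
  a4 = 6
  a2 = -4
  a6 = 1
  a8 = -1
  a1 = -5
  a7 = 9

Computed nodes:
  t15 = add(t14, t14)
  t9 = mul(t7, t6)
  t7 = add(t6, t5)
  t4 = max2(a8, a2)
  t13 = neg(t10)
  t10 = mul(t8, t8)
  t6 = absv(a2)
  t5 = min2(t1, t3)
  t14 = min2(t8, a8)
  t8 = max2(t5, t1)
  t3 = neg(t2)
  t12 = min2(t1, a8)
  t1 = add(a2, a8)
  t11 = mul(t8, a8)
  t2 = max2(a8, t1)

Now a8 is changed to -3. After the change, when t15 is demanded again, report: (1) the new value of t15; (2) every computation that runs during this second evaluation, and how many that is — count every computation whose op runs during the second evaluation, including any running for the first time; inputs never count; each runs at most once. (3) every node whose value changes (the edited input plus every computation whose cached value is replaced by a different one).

First evaluation (everything demanded from the output):
  t1 = add(-4, -1) = -5
  t2 = max2(-1, -5) = -1
  t3 = neg(-1) = 1
  t5 = min2(-5, 1) = -5
  t8 = max2(-5, -5) = -5
  t14 = min2(-5, -1) = -5
  t15 = add(-5, -5) = -10

Propagation after the edit:
  t1: runs — a8 -1->-3; result -7.
  t2: runs — a8 -1->-3; t1 -5->-7; result -3.
  t3: runs — t2 -1->-3; result 3.
  t5: runs — t1 -5->-7; t3 1->3; result -7.
  t8: runs — t5 -5->-7; t1 -5->-7; result -7.
  t14: runs — t8 -5->-7; a8 -1->-3; result -7.
  t15: runs — t14 -5->-7; t14 -5->-7; result -14.

New value of t15: -14.
Computations that run: t1, t2, t3, t5, t8, t14, t15 — 7 in total.
Values that change: a8, t1, t2, t3, t5, t8, t14, t15.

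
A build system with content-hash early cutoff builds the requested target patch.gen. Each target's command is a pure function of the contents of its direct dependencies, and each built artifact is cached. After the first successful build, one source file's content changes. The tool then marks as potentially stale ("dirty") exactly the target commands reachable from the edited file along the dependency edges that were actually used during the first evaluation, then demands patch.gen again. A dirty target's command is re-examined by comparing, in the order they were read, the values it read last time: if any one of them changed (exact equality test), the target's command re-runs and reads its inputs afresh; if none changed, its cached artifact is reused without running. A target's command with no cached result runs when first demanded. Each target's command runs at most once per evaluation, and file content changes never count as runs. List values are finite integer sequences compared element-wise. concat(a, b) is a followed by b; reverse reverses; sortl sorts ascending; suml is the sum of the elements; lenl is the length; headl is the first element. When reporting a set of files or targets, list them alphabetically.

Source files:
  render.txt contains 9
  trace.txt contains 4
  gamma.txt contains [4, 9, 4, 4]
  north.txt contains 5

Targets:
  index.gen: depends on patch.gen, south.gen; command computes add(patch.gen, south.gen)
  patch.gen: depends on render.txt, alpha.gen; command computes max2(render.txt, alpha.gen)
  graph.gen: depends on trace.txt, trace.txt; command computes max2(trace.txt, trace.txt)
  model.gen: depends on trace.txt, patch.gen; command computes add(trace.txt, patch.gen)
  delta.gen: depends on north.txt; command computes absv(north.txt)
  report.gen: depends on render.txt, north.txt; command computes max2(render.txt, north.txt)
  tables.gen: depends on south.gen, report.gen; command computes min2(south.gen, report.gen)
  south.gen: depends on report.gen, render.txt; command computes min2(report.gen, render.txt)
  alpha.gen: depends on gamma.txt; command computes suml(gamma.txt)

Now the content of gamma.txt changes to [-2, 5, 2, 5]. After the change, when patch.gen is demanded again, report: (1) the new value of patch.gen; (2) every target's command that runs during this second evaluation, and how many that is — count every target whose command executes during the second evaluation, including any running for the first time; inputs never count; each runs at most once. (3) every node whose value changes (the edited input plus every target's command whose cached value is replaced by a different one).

New value of patch.gen: 10.
Target commands that run: alpha.gen, patch.gen — 2 in total.
Values that change: alpha.gen, gamma.txt, patch.gen.

First evaluation (everything demanded from the output):
  alpha.gen = suml([4, 9, 4, 4]) = 21
  patch.gen = max2(9, 21) = 21

Propagation after the edit:
  alpha.gen: runs — gamma.txt [4, 9, 4, 4]->[-2, 5, 2, 5]; result 10.
  patch.gen: runs — alpha.gen 21->10; result 10.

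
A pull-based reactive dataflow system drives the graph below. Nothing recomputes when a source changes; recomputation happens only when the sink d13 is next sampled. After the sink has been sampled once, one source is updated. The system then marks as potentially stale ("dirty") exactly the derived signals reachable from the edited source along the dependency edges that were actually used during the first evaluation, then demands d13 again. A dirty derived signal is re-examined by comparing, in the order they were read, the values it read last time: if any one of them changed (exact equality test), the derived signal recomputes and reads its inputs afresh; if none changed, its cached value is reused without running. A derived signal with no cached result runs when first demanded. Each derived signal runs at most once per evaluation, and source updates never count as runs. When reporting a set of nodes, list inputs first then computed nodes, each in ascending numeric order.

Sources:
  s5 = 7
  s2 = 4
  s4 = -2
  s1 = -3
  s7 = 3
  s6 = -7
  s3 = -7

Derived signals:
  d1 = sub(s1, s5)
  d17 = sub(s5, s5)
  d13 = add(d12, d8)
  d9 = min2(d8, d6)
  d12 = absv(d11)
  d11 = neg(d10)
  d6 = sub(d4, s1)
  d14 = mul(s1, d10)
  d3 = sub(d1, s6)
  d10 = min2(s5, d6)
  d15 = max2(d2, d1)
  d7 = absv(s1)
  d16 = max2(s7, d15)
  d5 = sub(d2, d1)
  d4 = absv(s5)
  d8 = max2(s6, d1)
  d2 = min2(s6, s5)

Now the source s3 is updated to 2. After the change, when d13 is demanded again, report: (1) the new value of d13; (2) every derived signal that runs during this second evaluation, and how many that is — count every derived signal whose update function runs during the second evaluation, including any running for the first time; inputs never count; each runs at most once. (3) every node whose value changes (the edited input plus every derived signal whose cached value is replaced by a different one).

New value of d13: 0.
Derived signals that run: none — 0 in total.
Values that change: s3.
Key observation: s3 is never demanded by the output, so the edit triggers no recomputation at all.

First evaluation (everything demanded from the output):
  d1 = sub(-3, 7) = -10
  d4 = absv(7) = 7
  d6 = sub(7, -3) = 10
  d8 = max2(-7, -10) = -7
  d10 = min2(7, 10) = 7
  d11 = neg(7) = -7
  d12 = absv(-7) = 7
  d13 = add(7, -7) = 0

Propagation after the edit:
  s3 feeds no computation that the output demands — nothing is marked dirty and nothing runs.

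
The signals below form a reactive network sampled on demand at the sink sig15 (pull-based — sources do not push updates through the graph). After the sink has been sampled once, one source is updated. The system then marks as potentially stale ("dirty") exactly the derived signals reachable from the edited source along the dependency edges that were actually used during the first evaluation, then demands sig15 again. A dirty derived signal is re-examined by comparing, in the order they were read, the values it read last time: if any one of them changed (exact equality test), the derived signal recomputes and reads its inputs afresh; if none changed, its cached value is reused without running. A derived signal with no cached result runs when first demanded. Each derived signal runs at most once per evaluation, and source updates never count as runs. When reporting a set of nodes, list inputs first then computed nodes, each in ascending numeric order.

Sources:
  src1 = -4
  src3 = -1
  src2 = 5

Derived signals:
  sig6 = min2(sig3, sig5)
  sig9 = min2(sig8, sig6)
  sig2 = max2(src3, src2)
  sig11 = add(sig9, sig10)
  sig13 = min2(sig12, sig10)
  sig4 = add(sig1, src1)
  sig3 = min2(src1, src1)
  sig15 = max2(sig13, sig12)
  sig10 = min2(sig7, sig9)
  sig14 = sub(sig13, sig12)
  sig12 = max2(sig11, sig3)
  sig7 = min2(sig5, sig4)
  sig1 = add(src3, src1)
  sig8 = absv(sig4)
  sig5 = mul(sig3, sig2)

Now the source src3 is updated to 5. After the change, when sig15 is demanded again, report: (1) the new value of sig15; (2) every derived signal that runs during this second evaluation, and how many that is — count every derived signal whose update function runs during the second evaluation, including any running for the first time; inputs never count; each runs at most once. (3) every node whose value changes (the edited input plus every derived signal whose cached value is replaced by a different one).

Initial pass — values computed on the first demand:
  sig1 = add(-1, -4) = -5
  sig2 = max2(-1, 5) = 5
  sig3 = min2(-4, -4) = -4
  sig4 = add(-5, -4) = -9
  sig5 = mul(-4, 5) = -20
  sig6 = min2(-4, -20) = -20
  sig7 = min2(-20, -9) = -20
  sig8 = absv(-9) = 9
  sig9 = min2(9, -20) = -20
  sig10 = min2(-20, -20) = -20
  sig11 = add(-20, -20) = -40
  sig12 = max2(-40, -4) = -4
  sig13 = min2(-4, -20) = -20
  sig15 = max2(-20, -4) = -4

Second demand — change propagation:
  sig1: re-runs because src3 -1->5; new result 1.
  sig2: re-runs because src3 -1->5; new result 5 (unchanged).
  sig4: re-runs because sig1 -5->1; new result -3.
  sig5: re-examined; everything it read last time is the same (sig3 unchanged, sig2 unchanged) — cache -20 kept, no run.
  sig6: re-examined; everything it read last time is the same (sig3 unchanged, sig5 unchanged) — cache -20 kept, no run.
  sig7: re-runs because sig4 -9->-3; new result -20 (unchanged).
  sig8: re-runs because sig4 -9->-3; new result 3.
  sig9: re-runs because sig8 9->3; new result -20 (unchanged).
  sig10: re-examined; everything it read last time is the same (sig7 unchanged, sig9 unchanged) — cache -20 kept, no run.
  sig11: re-examined; everything it read last time is the same (sig9 unchanged, sig10 unchanged) — cache -40 kept, no run.
  sig12: re-examined; everything it read last time is the same (sig11 unchanged, sig3 unchanged) — cache -4 kept, no run.
  sig13: re-examined; everything it read last time is the same (sig12 unchanged, sig10 unchanged) — cache -20 kept, no run.
  sig15: re-examined; everything it read last time is the same (sig13 unchanged, sig12 unchanged) — cache -4 kept, no run.

The important point: at sig5 every value read last time is unchanged, so the dirty flag clears without a run.

sig15 now evaluates to -4.
Run set: sig1, sig2, sig4, sig7, sig8, sig9 (6 run).
Changed values: src3, sig1, sig4, sig8.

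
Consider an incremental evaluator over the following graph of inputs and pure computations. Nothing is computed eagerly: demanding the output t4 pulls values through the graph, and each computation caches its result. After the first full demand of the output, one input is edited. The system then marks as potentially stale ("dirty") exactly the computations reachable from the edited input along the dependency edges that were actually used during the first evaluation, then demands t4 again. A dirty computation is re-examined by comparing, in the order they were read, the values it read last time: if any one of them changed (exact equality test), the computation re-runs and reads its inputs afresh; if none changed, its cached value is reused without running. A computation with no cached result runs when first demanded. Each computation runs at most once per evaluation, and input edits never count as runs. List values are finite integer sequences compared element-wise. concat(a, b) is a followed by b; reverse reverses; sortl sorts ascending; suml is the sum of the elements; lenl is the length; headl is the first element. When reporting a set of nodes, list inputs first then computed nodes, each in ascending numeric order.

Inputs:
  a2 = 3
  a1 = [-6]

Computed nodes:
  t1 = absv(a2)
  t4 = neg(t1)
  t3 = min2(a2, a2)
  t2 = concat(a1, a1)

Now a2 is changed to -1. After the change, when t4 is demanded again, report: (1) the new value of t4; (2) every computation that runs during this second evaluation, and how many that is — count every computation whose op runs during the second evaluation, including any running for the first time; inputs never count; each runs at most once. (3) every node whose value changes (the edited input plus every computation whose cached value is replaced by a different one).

Initial pass — values computed on the first demand:
  t1 = absv(3) = 3
  t4 = neg(3) = -3

Second demand — change propagation:
  t1: re-runs because a2 3->-1; new result 1.
  t4: re-runs because t1 3->1; new result -1.

t4 now evaluates to -1.
Run set: t1, t4 (2 run).
Changed values: a2, t1, t4.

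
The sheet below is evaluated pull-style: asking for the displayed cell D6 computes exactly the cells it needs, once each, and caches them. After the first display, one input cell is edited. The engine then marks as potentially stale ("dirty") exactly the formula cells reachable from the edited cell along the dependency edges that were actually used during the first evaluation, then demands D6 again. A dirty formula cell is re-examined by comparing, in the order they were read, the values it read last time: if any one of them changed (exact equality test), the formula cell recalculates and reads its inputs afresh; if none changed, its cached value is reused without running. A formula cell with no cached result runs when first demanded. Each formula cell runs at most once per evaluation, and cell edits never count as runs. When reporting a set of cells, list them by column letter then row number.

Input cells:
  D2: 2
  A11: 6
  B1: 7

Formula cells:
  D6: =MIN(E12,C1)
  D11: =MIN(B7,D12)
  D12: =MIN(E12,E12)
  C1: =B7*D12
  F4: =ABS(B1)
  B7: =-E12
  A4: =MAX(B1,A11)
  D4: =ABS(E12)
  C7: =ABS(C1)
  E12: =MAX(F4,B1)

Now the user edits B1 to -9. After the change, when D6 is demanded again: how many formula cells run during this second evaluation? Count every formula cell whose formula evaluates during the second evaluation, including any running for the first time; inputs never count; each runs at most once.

First demand of the output computes:
  F4 = ABS(7) = 7
  E12 = MAX(7, 7) = 7
  B7 = -(7) = -7
  D12 = MIN(7, 7) = 7
  C1 = -7 * 7 = -49
  D6 = MIN(7, -49) = -49

After the edit, cleaning proceeds:
  F4: a read changed (B1 7->-9) — executes, giving 9.
  E12: a read changed (F4 7->9; B1 7->-9) — executes, giving 9.
  B7: a read changed (E12 7->9) — executes, giving -9.
  D12: a read changed (E12 7->9; E12 7->9) — executes, giving 9.
  C1: a read changed (B7 -7->-9; D12 7->9) — executes, giving -81.
  D6: a read changed (E12 7->9; C1 -49->-81) — executes, giving -81.

6 formula cells run: B7, C1, D6, D12, E12, F4.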